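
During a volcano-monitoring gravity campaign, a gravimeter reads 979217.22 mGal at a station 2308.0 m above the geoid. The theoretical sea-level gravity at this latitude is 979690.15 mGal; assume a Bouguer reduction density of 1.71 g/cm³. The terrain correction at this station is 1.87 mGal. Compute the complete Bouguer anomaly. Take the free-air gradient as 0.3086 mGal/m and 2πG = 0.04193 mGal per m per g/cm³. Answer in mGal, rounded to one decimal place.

75.7

Free-air correction = 0.3086 × 2308.0 = 712.25 mGal
Free-air anomaly = 979217.22 − 979690.15 + (712.25) = 239.32 mGal
Bouguer slab correction = 0.04193 × 1.71 × 2308.0 = 165.48 mGal
Simple Bouguer anomaly = 239.32 − (165.48) = 73.84 mGal
Complete Bouguer anomaly = 73.84 + 1.87 = 75.71 mGal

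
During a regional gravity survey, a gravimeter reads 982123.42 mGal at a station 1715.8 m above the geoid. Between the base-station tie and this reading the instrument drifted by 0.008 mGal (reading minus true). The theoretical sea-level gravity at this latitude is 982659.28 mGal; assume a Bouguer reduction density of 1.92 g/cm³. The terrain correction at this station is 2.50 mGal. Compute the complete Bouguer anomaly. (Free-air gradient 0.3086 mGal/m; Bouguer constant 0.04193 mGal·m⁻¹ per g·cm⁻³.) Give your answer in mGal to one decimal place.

Drift-corrected reading = 982123.42 − (0.008) = 982123.412 mGal
Free-air correction = 0.3086 × 1715.8 = 529.50 mGal
Free-air anomaly = 982123.412 − 982659.28 + (529.50) = -6.368 mGal
Bouguer slab correction = 0.04193 × 1.92 × 1715.8 = 138.13 mGal
Simple Bouguer anomaly = -6.368 − (138.13) = -144.498 mGal
Complete Bouguer anomaly = -144.498 + 2.50 = -141.998 mGal

-142.0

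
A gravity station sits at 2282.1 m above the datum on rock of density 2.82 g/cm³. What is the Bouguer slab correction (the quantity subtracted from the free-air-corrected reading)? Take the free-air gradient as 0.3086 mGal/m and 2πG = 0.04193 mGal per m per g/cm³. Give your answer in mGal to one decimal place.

Bouguer slab correction = 0.04193 × 2.82 × 2282.1 = 269.8 mGal

269.8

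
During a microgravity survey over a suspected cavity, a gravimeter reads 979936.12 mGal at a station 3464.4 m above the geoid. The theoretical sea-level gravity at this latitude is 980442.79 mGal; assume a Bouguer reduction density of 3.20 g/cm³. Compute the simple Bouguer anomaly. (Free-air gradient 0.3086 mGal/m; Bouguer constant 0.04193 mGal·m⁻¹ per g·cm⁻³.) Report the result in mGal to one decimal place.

97.6

Free-air correction = 0.3086 × 3464.4 = 1069.11 mGal
Free-air anomaly = 979936.12 − 980442.79 + (1069.11) = 562.44 mGal
Bouguer slab correction = 0.04193 × 3.20 × 3464.4 = 464.84 mGal
Simple Bouguer anomaly = 562.44 − (464.84) = 97.60 mGal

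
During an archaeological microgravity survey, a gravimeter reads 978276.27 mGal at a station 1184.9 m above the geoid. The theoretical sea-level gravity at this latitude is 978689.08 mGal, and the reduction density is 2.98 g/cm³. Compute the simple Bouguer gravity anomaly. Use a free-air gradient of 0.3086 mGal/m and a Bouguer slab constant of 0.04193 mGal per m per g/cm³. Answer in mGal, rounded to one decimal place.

Free-air correction = 0.3086 × 1184.9 = 365.66 mGal
Free-air anomaly = 978276.27 − 978689.08 + (365.66) = -47.15 mGal
Bouguer slab correction = 0.04193 × 2.98 × 1184.9 = 148.05 mGal
Simple Bouguer anomaly = -47.15 − (148.05) = -195.20 mGal

-195.2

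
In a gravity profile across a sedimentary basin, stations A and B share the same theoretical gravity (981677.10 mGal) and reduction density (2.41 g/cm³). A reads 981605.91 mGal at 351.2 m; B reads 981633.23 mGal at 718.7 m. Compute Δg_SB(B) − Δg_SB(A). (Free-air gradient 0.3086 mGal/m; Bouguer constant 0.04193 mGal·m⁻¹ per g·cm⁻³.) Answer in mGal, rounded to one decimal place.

Δg_SB(A) = 981605.91 − 981677.10 + 0.3086×351.2 − 0.04193×2.41×351.2 = 1.70 mGal
Δg_SB(B) = 981633.23 − 981677.10 + 0.3086×718.7 − 0.04193×2.41×718.7 = 105.30 mGal
Difference = 105.30 − (1.70) = 103.60 mGal

103.6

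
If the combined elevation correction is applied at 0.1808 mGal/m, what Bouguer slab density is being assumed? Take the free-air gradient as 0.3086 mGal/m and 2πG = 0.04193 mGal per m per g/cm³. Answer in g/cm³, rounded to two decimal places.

0.1808 = 0.3086 − 0.04193 × ρ
ρ = (0.3086 − 0.1808) / 0.04193 = 3.05 g/cm³

3.05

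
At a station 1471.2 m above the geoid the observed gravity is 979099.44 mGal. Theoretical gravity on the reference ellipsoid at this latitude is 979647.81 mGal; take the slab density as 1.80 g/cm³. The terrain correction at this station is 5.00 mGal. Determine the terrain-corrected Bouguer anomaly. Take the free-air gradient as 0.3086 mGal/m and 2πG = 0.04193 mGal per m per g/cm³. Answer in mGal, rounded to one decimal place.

Free-air correction = 0.3086 × 1471.2 = 454.01 mGal
Free-air anomaly = 979099.44 − 979647.81 + (454.01) = -94.36 mGal
Bouguer slab correction = 0.04193 × 1.80 × 1471.2 = 111.04 mGal
Simple Bouguer anomaly = -94.36 − (111.04) = -205.40 mGal
Complete Bouguer anomaly = -205.40 + 5.00 = -200.40 mGal

-200.4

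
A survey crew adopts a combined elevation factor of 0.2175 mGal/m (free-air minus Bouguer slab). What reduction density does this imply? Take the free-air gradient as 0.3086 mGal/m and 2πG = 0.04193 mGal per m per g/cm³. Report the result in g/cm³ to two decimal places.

0.2175 = 0.3086 − 0.04193 × ρ
ρ = (0.3086 − 0.2175) / 0.04193 = 2.17 g/cm³

2.17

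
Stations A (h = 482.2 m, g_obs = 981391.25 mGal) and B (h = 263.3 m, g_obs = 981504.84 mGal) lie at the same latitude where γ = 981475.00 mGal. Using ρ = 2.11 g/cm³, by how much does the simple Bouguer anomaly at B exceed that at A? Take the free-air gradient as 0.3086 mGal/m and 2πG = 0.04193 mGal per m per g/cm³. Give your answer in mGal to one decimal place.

Δg_SB(A) = 981391.25 − 981475.00 + 0.3086×482.2 − 0.04193×2.11×482.2 = 22.40 mGal
Δg_SB(B) = 981504.84 − 981475.00 + 0.3086×263.3 − 0.04193×2.11×263.3 = 87.80 mGal
Difference = 87.80 − (22.40) = 65.40 mGal

65.4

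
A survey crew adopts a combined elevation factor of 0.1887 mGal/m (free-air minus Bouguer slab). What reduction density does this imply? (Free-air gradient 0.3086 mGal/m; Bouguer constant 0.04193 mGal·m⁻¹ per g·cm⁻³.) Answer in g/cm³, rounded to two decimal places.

0.1887 = 0.3086 − 0.04193 × ρ
ρ = (0.3086 − 0.1887) / 0.04193 = 2.86 g/cm³

2.86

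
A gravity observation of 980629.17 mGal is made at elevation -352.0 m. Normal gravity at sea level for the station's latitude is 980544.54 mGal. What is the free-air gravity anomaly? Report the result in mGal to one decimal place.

Free-air correction = 0.3086 × -352.0 = -108.63 mGal
Free-air anomaly = 980629.17 − 980544.54 + (-108.63) = -24.00 mGal

-24.0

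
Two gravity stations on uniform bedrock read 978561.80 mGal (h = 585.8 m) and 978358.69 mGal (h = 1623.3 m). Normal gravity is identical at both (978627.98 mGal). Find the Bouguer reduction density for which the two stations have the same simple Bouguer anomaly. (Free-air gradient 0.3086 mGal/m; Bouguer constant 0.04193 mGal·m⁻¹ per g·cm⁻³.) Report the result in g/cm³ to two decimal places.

2.69

Δg_obs = 978358.69 − 978561.80 = -203.11 mGal over Δh = 1623.3 − 585.8 = 1037.5 m
Equal Bouguer anomalies ⇒ Δg_obs + (0.3086 − 0.04193ρ)·Δh = 0
0.3086 − 0.04193ρ = −Δg_obs/Δh = 0.19577
ρ = (0.3086 − 0.19577) / 0.04193 = 2.69 g/cm³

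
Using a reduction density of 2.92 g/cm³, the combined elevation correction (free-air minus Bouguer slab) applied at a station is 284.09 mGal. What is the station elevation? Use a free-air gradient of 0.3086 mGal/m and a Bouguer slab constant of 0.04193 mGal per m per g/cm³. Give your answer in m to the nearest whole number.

Combined gradient = 0.3086 − 0.04193 × 2.92 = 0.1861644 mGal/m
h = 284.09 / 0.1861644 = 1526.02 m

1526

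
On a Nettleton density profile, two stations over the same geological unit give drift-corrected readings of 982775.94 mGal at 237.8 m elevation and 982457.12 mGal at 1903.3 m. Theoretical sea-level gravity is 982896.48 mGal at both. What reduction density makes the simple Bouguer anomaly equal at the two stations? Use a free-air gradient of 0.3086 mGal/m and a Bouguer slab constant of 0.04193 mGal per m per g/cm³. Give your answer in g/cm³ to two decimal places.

2.79

Δg_obs = 982457.12 − 982775.94 = -318.82 mGal over Δh = 1903.3 − 237.8 = 1665.5 m
Equal Bouguer anomalies ⇒ Δg_obs + (0.3086 − 0.04193ρ)·Δh = 0
0.3086 − 0.04193ρ = −Δg_obs/Δh = 0.19143
ρ = (0.3086 − 0.19143) / 0.04193 = 2.79 g/cm³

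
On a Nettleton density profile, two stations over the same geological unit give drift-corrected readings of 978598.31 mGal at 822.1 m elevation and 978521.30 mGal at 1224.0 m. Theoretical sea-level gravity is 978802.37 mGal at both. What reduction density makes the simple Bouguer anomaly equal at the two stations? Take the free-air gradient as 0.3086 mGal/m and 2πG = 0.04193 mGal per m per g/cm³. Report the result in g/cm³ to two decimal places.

Δg_obs = 978521.30 − 978598.31 = -77.01 mGal over Δh = 1224.0 − 822.1 = 401.9 m
Equal Bouguer anomalies ⇒ Δg_obs + (0.3086 − 0.04193ρ)·Δh = 0
0.3086 − 0.04193ρ = −Δg_obs/Δh = 0.19161
ρ = (0.3086 − 0.19161) / 0.04193 = 2.79 g/cm³

2.79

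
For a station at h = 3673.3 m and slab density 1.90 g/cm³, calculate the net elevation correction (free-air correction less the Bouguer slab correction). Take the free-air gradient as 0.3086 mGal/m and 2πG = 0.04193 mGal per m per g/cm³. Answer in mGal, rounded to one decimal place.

840.9

Combined gradient = 0.3086 − 0.04193 × 1.90 = 0.2289330 mGal/m
Combined elevation correction = 0.2289330 × 3673.3 = 840.9 mGal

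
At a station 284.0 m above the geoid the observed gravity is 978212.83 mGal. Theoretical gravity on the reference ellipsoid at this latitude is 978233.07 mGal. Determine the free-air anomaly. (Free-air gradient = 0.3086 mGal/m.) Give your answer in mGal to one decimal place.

Free-air correction = 0.3086 × 284.0 = 87.64 mGal
Free-air anomaly = 978212.83 − 978233.07 + (87.64) = 67.40 mGal

67.4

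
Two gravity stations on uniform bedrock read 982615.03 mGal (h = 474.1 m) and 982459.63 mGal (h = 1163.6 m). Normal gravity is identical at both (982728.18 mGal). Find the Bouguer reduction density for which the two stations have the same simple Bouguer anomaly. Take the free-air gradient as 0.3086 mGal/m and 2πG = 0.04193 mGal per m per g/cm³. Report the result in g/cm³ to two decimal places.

Δg_obs = 982459.63 − 982615.03 = -155.40 mGal over Δh = 1163.6 − 474.1 = 689.5 m
Equal Bouguer anomalies ⇒ Δg_obs + (0.3086 − 0.04193ρ)·Δh = 0
0.3086 − 0.04193ρ = −Δg_obs/Δh = 0.22538
ρ = (0.3086 − 0.22538) / 0.04193 = 1.98 g/cm³

1.98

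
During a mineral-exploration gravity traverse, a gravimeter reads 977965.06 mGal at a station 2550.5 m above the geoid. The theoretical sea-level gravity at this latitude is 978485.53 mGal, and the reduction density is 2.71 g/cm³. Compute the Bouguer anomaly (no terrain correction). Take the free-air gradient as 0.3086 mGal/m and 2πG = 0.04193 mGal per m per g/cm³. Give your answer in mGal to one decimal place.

-23.2

Free-air correction = 0.3086 × 2550.5 = 787.08 mGal
Free-air anomaly = 977965.06 − 978485.53 + (787.08) = 266.61 mGal
Bouguer slab correction = 0.04193 × 2.71 × 2550.5 = 289.81 mGal
Simple Bouguer anomaly = 266.61 − (289.81) = -23.20 mGal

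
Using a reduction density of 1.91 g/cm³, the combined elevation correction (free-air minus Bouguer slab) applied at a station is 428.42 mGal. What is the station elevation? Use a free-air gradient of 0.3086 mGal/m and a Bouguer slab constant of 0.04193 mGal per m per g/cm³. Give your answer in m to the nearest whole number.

Combined gradient = 0.3086 − 0.04193 × 1.91 = 0.2285137 mGal/m
h = 428.42 / 0.2285137 = 1874.81 m

1875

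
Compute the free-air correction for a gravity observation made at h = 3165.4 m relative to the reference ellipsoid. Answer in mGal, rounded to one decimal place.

976.8

Free-air correction = 0.3086 × 3165.4 = 976.8 mGal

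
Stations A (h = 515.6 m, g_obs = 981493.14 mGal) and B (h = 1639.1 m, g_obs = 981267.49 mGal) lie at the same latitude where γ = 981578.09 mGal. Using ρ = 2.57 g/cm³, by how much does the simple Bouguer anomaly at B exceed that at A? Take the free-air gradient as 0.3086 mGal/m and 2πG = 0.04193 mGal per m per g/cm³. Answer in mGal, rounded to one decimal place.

Δg_SB(A) = 981493.14 − 981578.09 + 0.3086×515.6 − 0.04193×2.57×515.6 = 18.60 mGal
Δg_SB(B) = 981267.49 − 981578.09 + 0.3086×1639.1 − 0.04193×2.57×1639.1 = 18.60 mGal
Difference = 18.60 − (18.60) = 0.00 mGal

0.0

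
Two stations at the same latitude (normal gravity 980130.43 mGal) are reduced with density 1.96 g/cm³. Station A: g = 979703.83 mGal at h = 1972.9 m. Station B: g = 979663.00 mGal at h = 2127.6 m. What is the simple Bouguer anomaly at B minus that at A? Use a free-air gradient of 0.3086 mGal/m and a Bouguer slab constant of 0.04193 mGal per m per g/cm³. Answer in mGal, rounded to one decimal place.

-5.8

Δg_SB(A) = 979703.83 − 980130.43 + 0.3086×1972.9 − 0.04193×1.96×1972.9 = 20.10 mGal
Δg_SB(B) = 979663.00 − 980130.43 + 0.3086×2127.6 − 0.04193×1.96×2127.6 = 14.30 mGal
Difference = 14.30 − (20.10) = -5.80 mGal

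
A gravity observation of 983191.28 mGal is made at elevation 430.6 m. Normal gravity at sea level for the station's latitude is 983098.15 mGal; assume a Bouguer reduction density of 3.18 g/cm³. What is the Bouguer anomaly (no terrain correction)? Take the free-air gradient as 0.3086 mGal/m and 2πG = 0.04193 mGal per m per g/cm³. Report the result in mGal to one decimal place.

Free-air correction = 0.3086 × 430.6 = 132.88 mGal
Free-air anomaly = 983191.28 − 983098.15 + (132.88) = 226.01 mGal
Bouguer slab correction = 0.04193 × 3.18 × 430.6 = 57.42 mGal
Simple Bouguer anomaly = 226.01 − (57.42) = 168.59 mGal

168.6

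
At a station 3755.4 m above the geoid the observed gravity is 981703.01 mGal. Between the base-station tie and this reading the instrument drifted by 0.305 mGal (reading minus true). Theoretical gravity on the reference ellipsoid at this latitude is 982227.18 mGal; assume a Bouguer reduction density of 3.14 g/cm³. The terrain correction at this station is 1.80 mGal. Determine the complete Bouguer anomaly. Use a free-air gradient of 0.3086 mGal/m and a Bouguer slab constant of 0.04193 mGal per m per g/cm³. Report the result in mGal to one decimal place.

Drift-corrected reading = 981703.01 − (0.305) = 981702.705 mGal
Free-air correction = 0.3086 × 3755.4 = 1158.92 mGal
Free-air anomaly = 981702.705 − 982227.18 + (1158.92) = 634.445 mGal
Bouguer slab correction = 0.04193 × 3.14 × 3755.4 = 494.44 mGal
Simple Bouguer anomaly = 634.445 − (494.44) = 140.005 mGal
Complete Bouguer anomaly = 140.005 + 1.80 = 141.805 mGal

141.8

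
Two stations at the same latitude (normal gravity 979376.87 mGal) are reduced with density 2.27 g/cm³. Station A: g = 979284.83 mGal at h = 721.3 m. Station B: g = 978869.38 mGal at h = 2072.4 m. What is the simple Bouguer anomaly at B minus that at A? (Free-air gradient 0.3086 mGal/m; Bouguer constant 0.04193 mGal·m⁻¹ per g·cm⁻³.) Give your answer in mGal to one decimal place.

Δg_SB(A) = 979284.83 − 979376.87 + 0.3086×721.3 − 0.04193×2.27×721.3 = 61.90 mGal
Δg_SB(B) = 978869.38 − 979376.87 + 0.3086×2072.4 − 0.04193×2.27×2072.4 = -65.20 mGal
Difference = -65.20 − (61.90) = -127.10 mGal

-127.1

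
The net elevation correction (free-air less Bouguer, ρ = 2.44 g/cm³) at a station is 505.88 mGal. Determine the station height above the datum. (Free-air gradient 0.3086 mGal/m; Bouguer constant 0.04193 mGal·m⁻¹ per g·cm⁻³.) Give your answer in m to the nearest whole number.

2452

Combined gradient = 0.3086 − 0.04193 × 2.44 = 0.2062908 mGal/m
h = 505.88 / 0.2062908 = 2452.27 m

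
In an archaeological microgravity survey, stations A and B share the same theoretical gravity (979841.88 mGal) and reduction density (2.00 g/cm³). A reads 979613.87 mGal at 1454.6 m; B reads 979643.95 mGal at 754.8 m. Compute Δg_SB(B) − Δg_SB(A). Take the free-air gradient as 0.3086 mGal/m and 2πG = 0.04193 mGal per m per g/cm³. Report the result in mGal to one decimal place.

Δg_SB(A) = 979613.87 − 979841.88 + 0.3086×1454.6 − 0.04193×2.00×1454.6 = 98.90 mGal
Δg_SB(B) = 979643.95 − 979841.88 + 0.3086×754.8 − 0.04193×2.00×754.8 = -28.30 mGal
Difference = -28.30 − (98.90) = -127.20 mGal

-127.2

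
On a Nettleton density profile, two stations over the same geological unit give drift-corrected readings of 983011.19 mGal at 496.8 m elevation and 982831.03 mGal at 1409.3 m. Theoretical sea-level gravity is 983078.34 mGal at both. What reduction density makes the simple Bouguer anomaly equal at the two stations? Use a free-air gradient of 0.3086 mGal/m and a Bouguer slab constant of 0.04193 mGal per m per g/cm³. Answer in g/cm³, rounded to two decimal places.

Δg_obs = 982831.03 − 983011.19 = -180.16 mGal over Δh = 1409.3 − 496.8 = 912.5 m
Equal Bouguer anomalies ⇒ Δg_obs + (0.3086 − 0.04193ρ)·Δh = 0
0.3086 − 0.04193ρ = −Δg_obs/Δh = 0.19744
ρ = (0.3086 − 0.19744) / 0.04193 = 2.65 g/cm³

2.65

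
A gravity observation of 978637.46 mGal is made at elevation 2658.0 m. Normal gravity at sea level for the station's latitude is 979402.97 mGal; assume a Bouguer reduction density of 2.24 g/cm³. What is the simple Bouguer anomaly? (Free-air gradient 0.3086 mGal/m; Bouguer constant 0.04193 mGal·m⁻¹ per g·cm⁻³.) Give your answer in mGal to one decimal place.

Free-air correction = 0.3086 × 2658.0 = 820.26 mGal
Free-air anomaly = 978637.46 − 979402.97 + (820.26) = 54.75 mGal
Bouguer slab correction = 0.04193 × 2.24 × 2658.0 = 249.65 mGal
Simple Bouguer anomaly = 54.75 − (249.65) = -194.90 mGal

-194.9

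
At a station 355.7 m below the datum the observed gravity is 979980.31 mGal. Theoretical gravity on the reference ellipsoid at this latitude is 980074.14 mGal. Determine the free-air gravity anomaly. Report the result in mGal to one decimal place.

-203.6

Free-air correction = 0.3086 × -355.7 = -109.77 mGal
Free-air anomaly = 979980.31 − 980074.14 + (-109.77) = -203.60 mGal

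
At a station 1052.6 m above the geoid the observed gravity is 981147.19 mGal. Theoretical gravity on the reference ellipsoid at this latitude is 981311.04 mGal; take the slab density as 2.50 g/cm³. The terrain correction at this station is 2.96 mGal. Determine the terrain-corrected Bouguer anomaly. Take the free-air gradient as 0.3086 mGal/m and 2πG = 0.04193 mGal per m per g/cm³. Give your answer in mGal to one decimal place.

Free-air correction = 0.3086 × 1052.6 = 324.83 mGal
Free-air anomaly = 981147.19 − 981311.04 + (324.83) = 160.98 mGal
Bouguer slab correction = 0.04193 × 2.50 × 1052.6 = 110.34 mGal
Simple Bouguer anomaly = 160.98 − (110.34) = 50.64 mGal
Complete Bouguer anomaly = 50.64 + 2.96 = 53.60 mGal

53.6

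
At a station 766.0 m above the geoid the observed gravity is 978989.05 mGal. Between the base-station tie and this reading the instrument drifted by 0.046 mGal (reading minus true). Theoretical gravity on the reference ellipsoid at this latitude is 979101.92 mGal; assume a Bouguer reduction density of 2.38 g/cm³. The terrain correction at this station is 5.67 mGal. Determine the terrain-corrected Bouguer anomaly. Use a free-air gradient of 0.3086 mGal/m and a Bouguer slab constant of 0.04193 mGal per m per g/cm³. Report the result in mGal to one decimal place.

52.7

Drift-corrected reading = 978989.05 − (0.046) = 978989.004 mGal
Free-air correction = 0.3086 × 766.0 = 236.39 mGal
Free-air anomaly = 978989.004 − 979101.92 + (236.39) = 123.474 mGal
Bouguer slab correction = 0.04193 × 2.38 × 766.0 = 76.44 mGal
Simple Bouguer anomaly = 123.474 − (76.44) = 47.034 mGal
Complete Bouguer anomaly = 47.034 + 5.67 = 52.704 mGal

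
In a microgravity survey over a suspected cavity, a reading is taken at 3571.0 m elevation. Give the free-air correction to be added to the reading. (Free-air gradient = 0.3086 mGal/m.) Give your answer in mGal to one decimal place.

1102.0

Free-air correction = 0.3086 × 3571.0 = 1102.0 mGal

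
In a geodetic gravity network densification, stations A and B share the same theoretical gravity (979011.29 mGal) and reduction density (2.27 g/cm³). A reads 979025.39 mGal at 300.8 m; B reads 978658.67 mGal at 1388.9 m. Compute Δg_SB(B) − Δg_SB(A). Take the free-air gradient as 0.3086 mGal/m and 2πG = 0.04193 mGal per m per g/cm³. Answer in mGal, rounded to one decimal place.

-134.5

Δg_SB(A) = 979025.39 − 979011.29 + 0.3086×300.8 − 0.04193×2.27×300.8 = 78.30 mGal
Δg_SB(B) = 978658.67 − 979011.29 + 0.3086×1388.9 − 0.04193×2.27×1388.9 = -56.20 mGal
Difference = -56.20 − (78.30) = -134.50 mGal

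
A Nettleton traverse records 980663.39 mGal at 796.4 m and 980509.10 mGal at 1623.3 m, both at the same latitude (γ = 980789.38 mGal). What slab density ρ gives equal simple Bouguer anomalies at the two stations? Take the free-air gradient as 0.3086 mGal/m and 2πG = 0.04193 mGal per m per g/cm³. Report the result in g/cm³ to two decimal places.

2.91

Δg_obs = 980509.10 − 980663.39 = -154.29 mGal over Δh = 1623.3 − 796.4 = 826.9 m
Equal Bouguer anomalies ⇒ Δg_obs + (0.3086 − 0.04193ρ)·Δh = 0
0.3086 − 0.04193ρ = −Δg_obs/Δh = 0.18659
ρ = (0.3086 − 0.18659) / 0.04193 = 2.91 g/cm³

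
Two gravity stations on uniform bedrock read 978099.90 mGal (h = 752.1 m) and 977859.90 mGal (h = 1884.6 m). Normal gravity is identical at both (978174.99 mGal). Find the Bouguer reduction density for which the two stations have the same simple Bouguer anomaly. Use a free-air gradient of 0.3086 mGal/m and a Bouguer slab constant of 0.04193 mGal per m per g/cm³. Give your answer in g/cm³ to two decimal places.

2.31

Δg_obs = 977859.90 − 978099.90 = -240.00 mGal over Δh = 1884.6 − 752.1 = 1132.5 m
Equal Bouguer anomalies ⇒ Δg_obs + (0.3086 − 0.04193ρ)·Δh = 0
0.3086 − 0.04193ρ = −Δg_obs/Δh = 0.21192
ρ = (0.3086 − 0.21192) / 0.04193 = 2.31 g/cm³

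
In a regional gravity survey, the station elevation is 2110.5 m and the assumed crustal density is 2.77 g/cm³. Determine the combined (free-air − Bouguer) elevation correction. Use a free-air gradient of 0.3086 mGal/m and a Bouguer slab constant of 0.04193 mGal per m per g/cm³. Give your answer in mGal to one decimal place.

Combined gradient = 0.3086 − 0.04193 × 2.77 = 0.1924539 mGal/m
Combined elevation correction = 0.1924539 × 2110.5 = 406.2 mGal

406.2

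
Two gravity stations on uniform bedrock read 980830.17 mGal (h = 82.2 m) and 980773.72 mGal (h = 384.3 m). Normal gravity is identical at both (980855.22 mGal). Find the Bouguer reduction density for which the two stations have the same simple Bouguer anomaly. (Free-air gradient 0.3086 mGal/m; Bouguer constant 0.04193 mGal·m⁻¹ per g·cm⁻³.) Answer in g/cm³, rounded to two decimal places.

2.90

Δg_obs = 980773.72 − 980830.17 = -56.45 mGal over Δh = 384.3 − 82.2 = 302.1 m
Equal Bouguer anomalies ⇒ Δg_obs + (0.3086 − 0.04193ρ)·Δh = 0
0.3086 − 0.04193ρ = −Δg_obs/Δh = 0.18686
ρ = (0.3086 − 0.18686) / 0.04193 = 2.90 g/cm³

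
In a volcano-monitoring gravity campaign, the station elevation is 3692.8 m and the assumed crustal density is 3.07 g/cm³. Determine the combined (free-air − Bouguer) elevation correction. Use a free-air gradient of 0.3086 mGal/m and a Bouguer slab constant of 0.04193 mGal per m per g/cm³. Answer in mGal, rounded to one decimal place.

664.2

Combined gradient = 0.3086 − 0.04193 × 3.07 = 0.1798749 mGal/m
Combined elevation correction = 0.1798749 × 3692.8 = 664.2 mGal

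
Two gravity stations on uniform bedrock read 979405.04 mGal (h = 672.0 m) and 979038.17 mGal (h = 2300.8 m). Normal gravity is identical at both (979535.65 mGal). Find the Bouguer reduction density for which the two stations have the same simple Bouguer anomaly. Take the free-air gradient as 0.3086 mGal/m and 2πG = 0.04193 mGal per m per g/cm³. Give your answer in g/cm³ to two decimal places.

Δg_obs = 979038.17 − 979405.04 = -366.87 mGal over Δh = 2300.8 − 672.0 = 1628.8 m
Equal Bouguer anomalies ⇒ Δg_obs + (0.3086 − 0.04193ρ)·Δh = 0
0.3086 − 0.04193ρ = −Δg_obs/Δh = 0.22524
ρ = (0.3086 − 0.22524) / 0.04193 = 1.99 g/cm³

1.99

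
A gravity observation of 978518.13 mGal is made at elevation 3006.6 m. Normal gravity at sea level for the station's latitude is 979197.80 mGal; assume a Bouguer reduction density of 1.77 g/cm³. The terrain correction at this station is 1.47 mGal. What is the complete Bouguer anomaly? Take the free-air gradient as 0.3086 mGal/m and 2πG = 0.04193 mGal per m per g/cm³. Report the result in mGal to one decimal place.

26.5

Free-air correction = 0.3086 × 3006.6 = 927.84 mGal
Free-air anomaly = 978518.13 − 979197.80 + (927.84) = 248.17 mGal
Bouguer slab correction = 0.04193 × 1.77 × 3006.6 = 223.14 mGal
Simple Bouguer anomaly = 248.17 − (223.14) = 25.03 mGal
Complete Bouguer anomaly = 25.03 + 1.47 = 26.50 mGal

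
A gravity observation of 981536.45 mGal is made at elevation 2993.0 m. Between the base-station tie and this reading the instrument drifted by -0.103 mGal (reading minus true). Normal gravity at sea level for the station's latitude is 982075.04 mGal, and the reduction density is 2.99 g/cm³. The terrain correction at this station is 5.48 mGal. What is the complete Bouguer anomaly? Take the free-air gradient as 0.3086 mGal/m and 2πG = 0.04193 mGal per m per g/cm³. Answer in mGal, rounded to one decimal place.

15.4

Drift-corrected reading = 981536.45 − (-0.103) = 981536.553 mGal
Free-air correction = 0.3086 × 2993.0 = 923.64 mGal
Free-air anomaly = 981536.553 − 982075.04 + (923.64) = 385.153 mGal
Bouguer slab correction = 0.04193 × 2.99 × 2993.0 = 375.23 mGal
Simple Bouguer anomaly = 385.153 − (375.23) = 9.923 mGal
Complete Bouguer anomaly = 9.923 + 5.48 = 15.403 mGal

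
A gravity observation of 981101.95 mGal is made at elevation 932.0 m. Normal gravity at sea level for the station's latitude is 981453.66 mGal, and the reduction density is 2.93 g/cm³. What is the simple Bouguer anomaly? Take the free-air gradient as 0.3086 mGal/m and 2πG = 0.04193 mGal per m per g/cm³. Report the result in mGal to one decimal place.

-178.6

Free-air correction = 0.3086 × 932.0 = 287.62 mGal
Free-air anomaly = 981101.95 − 981453.66 + (287.62) = -64.09 mGal
Bouguer slab correction = 0.04193 × 2.93 × 932.0 = 114.50 mGal
Simple Bouguer anomaly = -64.09 − (114.50) = -178.59 mGal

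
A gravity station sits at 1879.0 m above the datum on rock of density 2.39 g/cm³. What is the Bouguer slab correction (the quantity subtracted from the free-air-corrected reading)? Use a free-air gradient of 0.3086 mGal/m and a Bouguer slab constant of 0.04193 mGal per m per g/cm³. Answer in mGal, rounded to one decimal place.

Bouguer slab correction = 0.04193 × 2.39 × 1879.0 = 188.3 mGal

188.3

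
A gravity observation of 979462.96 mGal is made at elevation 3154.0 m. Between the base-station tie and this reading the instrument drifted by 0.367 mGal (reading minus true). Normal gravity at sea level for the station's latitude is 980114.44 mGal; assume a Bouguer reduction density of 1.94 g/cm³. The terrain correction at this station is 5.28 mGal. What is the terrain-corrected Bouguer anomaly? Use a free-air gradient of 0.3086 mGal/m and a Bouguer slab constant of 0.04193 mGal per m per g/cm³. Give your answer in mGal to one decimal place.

70.2

Drift-corrected reading = 979462.96 − (0.367) = 979462.593 mGal
Free-air correction = 0.3086 × 3154.0 = 973.32 mGal
Free-air anomaly = 979462.593 − 980114.44 + (973.32) = 321.473 mGal
Bouguer slab correction = 0.04193 × 1.94 × 3154.0 = 256.56 mGal
Simple Bouguer anomaly = 321.473 − (256.56) = 64.913 mGal
Complete Bouguer anomaly = 64.913 + 5.28 = 70.193 mGal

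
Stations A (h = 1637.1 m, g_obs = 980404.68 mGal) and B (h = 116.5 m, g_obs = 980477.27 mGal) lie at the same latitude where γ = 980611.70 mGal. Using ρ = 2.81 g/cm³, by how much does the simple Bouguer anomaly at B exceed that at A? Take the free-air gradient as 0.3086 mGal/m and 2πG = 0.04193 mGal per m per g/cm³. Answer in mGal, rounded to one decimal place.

Δg_SB(A) = 980404.68 − 980611.70 + 0.3086×1637.1 − 0.04193×2.81×1637.1 = 105.30 mGal
Δg_SB(B) = 980477.27 − 980611.70 + 0.3086×116.5 − 0.04193×2.81×116.5 = -112.20 mGal
Difference = -112.20 − (105.30) = -217.50 mGal

-217.5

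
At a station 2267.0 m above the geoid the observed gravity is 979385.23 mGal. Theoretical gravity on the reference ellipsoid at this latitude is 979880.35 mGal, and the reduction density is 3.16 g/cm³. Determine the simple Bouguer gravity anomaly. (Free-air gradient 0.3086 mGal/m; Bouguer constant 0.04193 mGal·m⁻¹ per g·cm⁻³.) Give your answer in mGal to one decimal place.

Free-air correction = 0.3086 × 2267.0 = 699.60 mGal
Free-air anomaly = 979385.23 − 979880.35 + (699.60) = 204.48 mGal
Bouguer slab correction = 0.04193 × 3.16 × 2267.0 = 300.37 mGal
Simple Bouguer anomaly = 204.48 − (300.37) = -95.89 mGal

-95.9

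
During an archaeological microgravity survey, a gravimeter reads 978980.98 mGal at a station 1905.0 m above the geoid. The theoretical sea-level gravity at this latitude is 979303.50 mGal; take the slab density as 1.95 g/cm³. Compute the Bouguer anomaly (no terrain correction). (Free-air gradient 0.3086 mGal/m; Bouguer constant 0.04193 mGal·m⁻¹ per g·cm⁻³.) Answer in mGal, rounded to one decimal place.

109.6

Free-air correction = 0.3086 × 1905.0 = 587.88 mGal
Free-air anomaly = 978980.98 − 979303.50 + (587.88) = 265.36 mGal
Bouguer slab correction = 0.04193 × 1.95 × 1905.0 = 155.76 mGal
Simple Bouguer anomaly = 265.36 − (155.76) = 109.60 mGal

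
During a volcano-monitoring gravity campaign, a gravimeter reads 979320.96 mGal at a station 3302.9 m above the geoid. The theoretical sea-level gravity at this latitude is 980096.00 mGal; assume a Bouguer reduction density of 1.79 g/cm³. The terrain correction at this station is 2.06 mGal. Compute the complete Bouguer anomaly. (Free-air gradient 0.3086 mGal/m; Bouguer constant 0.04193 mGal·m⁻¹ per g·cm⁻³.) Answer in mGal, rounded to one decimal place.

-1.6

Free-air correction = 0.3086 × 3302.9 = 1019.27 mGal
Free-air anomaly = 979320.96 − 980096.00 + (1019.27) = 244.23 mGal
Bouguer slab correction = 0.04193 × 1.79 × 3302.9 = 247.90 mGal
Simple Bouguer anomaly = 244.23 − (247.90) = -3.67 mGal
Complete Bouguer anomaly = -3.67 + 2.06 = -1.61 mGal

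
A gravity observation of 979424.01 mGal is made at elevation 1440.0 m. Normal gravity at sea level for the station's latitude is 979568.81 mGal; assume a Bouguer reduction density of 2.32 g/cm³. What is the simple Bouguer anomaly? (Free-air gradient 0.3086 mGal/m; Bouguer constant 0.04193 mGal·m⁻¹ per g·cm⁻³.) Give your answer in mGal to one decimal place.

Free-air correction = 0.3086 × 1440.0 = 444.38 mGal
Free-air anomaly = 979424.01 − 979568.81 + (444.38) = 299.58 mGal
Bouguer slab correction = 0.04193 × 2.32 × 1440.0 = 140.08 mGal
Simple Bouguer anomaly = 299.58 − (140.08) = 159.50 mGal

159.5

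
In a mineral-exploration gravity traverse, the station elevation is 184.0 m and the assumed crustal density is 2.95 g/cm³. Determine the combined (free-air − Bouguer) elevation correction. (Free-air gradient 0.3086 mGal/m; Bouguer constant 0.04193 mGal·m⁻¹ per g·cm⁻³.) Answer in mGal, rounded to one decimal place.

34.0

Combined gradient = 0.3086 − 0.04193 × 2.95 = 0.1849065 mGal/m
Combined elevation correction = 0.1849065 × 184.0 = 34.0 mGal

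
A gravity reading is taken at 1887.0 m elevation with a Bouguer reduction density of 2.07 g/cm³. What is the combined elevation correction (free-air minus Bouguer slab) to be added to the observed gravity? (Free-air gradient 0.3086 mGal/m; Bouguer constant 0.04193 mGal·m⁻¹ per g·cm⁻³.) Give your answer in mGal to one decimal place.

Combined gradient = 0.3086 − 0.04193 × 2.07 = 0.2218049 mGal/m
Combined elevation correction = 0.2218049 × 1887.0 = 418.5 mGal

418.5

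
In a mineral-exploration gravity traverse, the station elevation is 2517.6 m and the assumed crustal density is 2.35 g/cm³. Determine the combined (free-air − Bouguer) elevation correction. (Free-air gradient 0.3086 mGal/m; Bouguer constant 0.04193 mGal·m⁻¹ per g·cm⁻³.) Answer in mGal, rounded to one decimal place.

528.9

Combined gradient = 0.3086 − 0.04193 × 2.35 = 0.2100645 mGal/m
Combined elevation correction = 0.2100645 × 2517.6 = 528.9 mGal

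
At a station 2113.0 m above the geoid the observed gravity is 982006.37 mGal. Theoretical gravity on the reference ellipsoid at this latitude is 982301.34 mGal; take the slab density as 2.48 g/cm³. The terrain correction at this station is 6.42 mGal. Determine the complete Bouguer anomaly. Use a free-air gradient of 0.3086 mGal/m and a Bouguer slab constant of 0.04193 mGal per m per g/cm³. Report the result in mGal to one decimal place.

Free-air correction = 0.3086 × 2113.0 = 652.07 mGal
Free-air anomaly = 982006.37 − 982301.34 + (652.07) = 357.10 mGal
Bouguer slab correction = 0.04193 × 2.48 × 2113.0 = 219.72 mGal
Simple Bouguer anomaly = 357.10 − (219.72) = 137.38 mGal
Complete Bouguer anomaly = 137.38 + 6.42 = 143.80 mGal

143.8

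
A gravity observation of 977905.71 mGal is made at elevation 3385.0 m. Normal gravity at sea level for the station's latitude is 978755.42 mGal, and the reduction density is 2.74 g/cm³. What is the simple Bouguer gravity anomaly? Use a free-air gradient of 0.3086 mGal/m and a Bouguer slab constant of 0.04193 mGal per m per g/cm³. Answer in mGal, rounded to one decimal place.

Free-air correction = 0.3086 × 3385.0 = 1044.61 mGal
Free-air anomaly = 977905.71 − 978755.42 + (1044.61) = 194.90 mGal
Bouguer slab correction = 0.04193 × 2.74 × 3385.0 = 388.90 mGal
Simple Bouguer anomaly = 194.90 − (388.90) = -194.00 mGal

-194.0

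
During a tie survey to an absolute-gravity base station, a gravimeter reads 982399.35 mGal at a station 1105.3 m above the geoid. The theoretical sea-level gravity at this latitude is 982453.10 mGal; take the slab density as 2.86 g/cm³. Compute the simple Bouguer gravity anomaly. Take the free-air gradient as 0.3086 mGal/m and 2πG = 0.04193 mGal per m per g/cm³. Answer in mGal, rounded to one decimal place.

Free-air correction = 0.3086 × 1105.3 = 341.10 mGal
Free-air anomaly = 982399.35 − 982453.10 + (341.10) = 287.35 mGal
Bouguer slab correction = 0.04193 × 2.86 × 1105.3 = 132.55 mGal
Simple Bouguer anomaly = 287.35 − (132.55) = 154.80 mGal

154.8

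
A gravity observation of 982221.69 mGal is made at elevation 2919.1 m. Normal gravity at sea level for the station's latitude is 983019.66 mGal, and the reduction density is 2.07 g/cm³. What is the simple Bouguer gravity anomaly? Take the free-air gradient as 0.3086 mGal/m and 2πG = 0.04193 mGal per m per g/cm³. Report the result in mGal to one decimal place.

-150.5

Free-air correction = 0.3086 × 2919.1 = 900.83 mGal
Free-air anomaly = 982221.69 − 983019.66 + (900.83) = 102.86 mGal
Bouguer slab correction = 0.04193 × 2.07 × 2919.1 = 253.36 mGal
Simple Bouguer anomaly = 102.86 − (253.36) = -150.50 mGal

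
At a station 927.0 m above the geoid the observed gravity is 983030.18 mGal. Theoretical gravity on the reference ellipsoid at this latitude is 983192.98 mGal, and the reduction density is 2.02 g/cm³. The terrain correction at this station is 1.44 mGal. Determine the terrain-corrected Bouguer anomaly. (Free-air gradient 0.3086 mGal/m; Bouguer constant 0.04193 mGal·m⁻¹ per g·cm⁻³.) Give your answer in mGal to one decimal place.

Free-air correction = 0.3086 × 927.0 = 286.07 mGal
Free-air anomaly = 983030.18 − 983192.98 + (286.07) = 123.27 mGal
Bouguer slab correction = 0.04193 × 2.02 × 927.0 = 78.52 mGal
Simple Bouguer anomaly = 123.27 − (78.52) = 44.75 mGal
Complete Bouguer anomaly = 44.75 + 1.44 = 46.19 mGal

46.2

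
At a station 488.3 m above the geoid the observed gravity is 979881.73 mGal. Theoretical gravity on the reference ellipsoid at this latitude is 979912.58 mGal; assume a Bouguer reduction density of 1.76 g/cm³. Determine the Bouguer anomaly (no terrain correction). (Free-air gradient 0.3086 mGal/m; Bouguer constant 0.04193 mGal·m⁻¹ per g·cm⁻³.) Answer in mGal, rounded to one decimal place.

Free-air correction = 0.3086 × 488.3 = 150.69 mGal
Free-air anomaly = 979881.73 − 979912.58 + (150.69) = 119.84 mGal
Bouguer slab correction = 0.04193 × 1.76 × 488.3 = 36.03 mGal
Simple Bouguer anomaly = 119.84 − (36.03) = 83.81 mGal

83.8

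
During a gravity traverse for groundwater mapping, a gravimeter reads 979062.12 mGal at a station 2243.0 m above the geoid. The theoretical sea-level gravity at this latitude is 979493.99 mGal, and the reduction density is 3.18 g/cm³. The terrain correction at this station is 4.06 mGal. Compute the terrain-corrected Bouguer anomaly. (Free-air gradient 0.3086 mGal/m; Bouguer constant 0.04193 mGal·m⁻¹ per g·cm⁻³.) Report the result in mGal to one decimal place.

-34.7

Free-air correction = 0.3086 × 2243.0 = 692.19 mGal
Free-air anomaly = 979062.12 − 979493.99 + (692.19) = 260.32 mGal
Bouguer slab correction = 0.04193 × 3.18 × 2243.0 = 299.08 mGal
Simple Bouguer anomaly = 260.32 − (299.08) = -38.76 mGal
Complete Bouguer anomaly = -38.76 + 4.06 = -34.70 mGal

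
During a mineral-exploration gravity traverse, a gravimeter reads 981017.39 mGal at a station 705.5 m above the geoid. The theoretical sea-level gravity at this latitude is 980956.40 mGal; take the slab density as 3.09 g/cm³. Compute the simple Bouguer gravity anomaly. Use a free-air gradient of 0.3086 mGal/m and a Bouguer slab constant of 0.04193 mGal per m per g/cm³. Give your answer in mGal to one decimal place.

187.3

Free-air correction = 0.3086 × 705.5 = 217.72 mGal
Free-air anomaly = 981017.39 − 980956.40 + (217.72) = 278.71 mGal
Bouguer slab correction = 0.04193 × 3.09 × 705.5 = 91.41 mGal
Simple Bouguer anomaly = 278.71 − (91.41) = 187.30 mGal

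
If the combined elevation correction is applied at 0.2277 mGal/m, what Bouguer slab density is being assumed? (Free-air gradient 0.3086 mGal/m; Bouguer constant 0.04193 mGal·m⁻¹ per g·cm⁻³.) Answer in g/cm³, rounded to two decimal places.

0.2277 = 0.3086 − 0.04193 × ρ
ρ = (0.3086 − 0.2277) / 0.04193 = 1.93 g/cm³

1.93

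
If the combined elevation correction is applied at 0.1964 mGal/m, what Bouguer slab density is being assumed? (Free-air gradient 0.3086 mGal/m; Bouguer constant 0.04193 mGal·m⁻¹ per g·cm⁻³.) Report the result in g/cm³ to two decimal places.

2.68

0.1964 = 0.3086 − 0.04193 × ρ
ρ = (0.3086 − 0.1964) / 0.04193 = 2.68 g/cm³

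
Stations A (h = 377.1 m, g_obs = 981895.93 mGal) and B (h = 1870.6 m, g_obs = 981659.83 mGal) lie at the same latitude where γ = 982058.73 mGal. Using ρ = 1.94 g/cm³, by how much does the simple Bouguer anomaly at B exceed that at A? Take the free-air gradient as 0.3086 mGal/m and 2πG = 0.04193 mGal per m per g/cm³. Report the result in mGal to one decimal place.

Δg_SB(A) = 981895.93 − 982058.73 + 0.3086×377.1 − 0.04193×1.94×377.1 = -77.10 mGal
Δg_SB(B) = 981659.83 − 982058.73 + 0.3086×1870.6 − 0.04193×1.94×1870.6 = 26.20 mGal
Difference = 26.20 − (-77.10) = 103.30 mGal

103.3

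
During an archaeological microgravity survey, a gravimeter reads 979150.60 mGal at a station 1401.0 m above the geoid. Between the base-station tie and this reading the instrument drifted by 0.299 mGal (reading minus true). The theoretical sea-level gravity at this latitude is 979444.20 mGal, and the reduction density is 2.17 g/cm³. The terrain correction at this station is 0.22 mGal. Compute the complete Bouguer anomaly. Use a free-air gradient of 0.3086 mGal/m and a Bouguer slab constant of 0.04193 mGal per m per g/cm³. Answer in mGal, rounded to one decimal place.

Drift-corrected reading = 979150.60 − (0.299) = 979150.301 mGal
Free-air correction = 0.3086 × 1401.0 = 432.35 mGal
Free-air anomaly = 979150.301 − 979444.20 + (432.35) = 138.451 mGal
Bouguer slab correction = 0.04193 × 2.17 × 1401.0 = 127.47 mGal
Simple Bouguer anomaly = 138.451 − (127.47) = 10.981 mGal
Complete Bouguer anomaly = 10.981 + 0.22 = 11.201 mGal

11.2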